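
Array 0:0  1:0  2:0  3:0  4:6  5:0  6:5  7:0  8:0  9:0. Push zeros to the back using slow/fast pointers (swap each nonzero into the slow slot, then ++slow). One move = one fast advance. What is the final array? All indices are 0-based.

slow=0 fast=0: a[fast]=0, fast++
slow=0 fast=1: a[fast]=0, fast++
slow=0 fast=2: a[fast]=0, fast++
slow=0 fast=3: a[fast]=0, fast++
slow=0 fast=4: a[fast]=6≠0 swap→a[0]=6, slow++,fast++
slow=1 fast=5: a[fast]=0, fast++
slow=1 fast=6: a[fast]=5≠0 swap→a[1]=5, slow++,fast++
slow=2 fast=7: a[fast]=0, fast++
slow=2 fast=8: a[fast]=0, fast++
slow=2 fast=9: a[fast]=0, fast++

[6, 5, 0, 0, 0, 0, 0, 0, 0, 0]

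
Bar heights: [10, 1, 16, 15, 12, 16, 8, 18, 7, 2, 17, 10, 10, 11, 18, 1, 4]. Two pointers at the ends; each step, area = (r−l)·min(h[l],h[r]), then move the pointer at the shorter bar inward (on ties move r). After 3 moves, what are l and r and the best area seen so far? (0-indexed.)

l=1, r=14, best area=140

l=0 r=16: min(10,4)*16=64 best=64 *, r--
l=0 r=15: min(10,1)*15=15 best=64, r--
l=0 r=14: min(10,18)*14=140 best=140 *, l++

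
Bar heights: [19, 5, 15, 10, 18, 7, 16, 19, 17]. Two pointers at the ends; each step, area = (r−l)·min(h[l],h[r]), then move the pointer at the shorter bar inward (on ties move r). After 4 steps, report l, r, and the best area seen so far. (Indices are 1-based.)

l=1 r=9: min(19,17)*8=136 best=136 *, r--
l=1 r=8: min(19,19)*7=133 best=136, r--
l=1 r=7: min(19,16)*6=96 best=136, r--
l=1 r=6: min(19,7)*5=35 best=136, r--

l=1, r=5, best area=136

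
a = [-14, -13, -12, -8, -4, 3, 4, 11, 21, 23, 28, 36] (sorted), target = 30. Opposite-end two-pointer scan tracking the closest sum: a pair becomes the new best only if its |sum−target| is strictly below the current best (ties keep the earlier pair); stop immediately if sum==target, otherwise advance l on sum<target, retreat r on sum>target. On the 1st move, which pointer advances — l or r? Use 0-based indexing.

l

[0,11] -14+36=22 d=8 * → l++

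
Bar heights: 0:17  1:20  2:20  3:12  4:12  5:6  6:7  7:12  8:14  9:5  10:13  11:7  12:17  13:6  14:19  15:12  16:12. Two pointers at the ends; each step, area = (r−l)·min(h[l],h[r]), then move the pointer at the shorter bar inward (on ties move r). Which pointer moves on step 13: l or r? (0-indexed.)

l=0 r=16: min(17,12)*16=192 best=192 *, r--
l=0 r=15: min(17,12)*15=180 best=192, r--
l=0 r=14: min(17,19)*14=238 best=238 *, l++
l=1 r=14: min(20,19)*13=247 best=247 *, r--
l=1 r=13: min(20,6)*12=72 best=247, r--
l=1 r=12: min(20,17)*11=187 best=247, r--
l=1 r=11: min(20,7)*10=70 best=247, r--
l=1 r=10: min(20,13)*9=117 best=247, r--
l=1 r=9: min(20,5)*8=40 best=247, r--
l=1 r=8: min(20,14)*7=98 best=247, r--
l=1 r=7: min(20,12)*6=72 best=247, r--
l=1 r=6: min(20,7)*5=35 best=247, r--
l=1 r=5: min(20,6)*4=24 best=247, r--

r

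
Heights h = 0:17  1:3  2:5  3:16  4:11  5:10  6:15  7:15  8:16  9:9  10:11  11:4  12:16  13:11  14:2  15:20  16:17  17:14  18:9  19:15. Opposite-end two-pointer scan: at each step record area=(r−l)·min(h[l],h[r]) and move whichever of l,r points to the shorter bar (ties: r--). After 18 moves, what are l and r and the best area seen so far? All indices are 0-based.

l=0 r=19: min(17,15)*19=285 best=285 *, r--
l=0 r=18: min(17,9)*18=162 best=285, r--
l=0 r=17: min(17,14)*17=238 best=285, r--
l=0 r=16: min(17,17)*16=272 best=285, r--
l=0 r=15: min(17,20)*15=255 best=285, l++
l=1 r=15: min(3,20)*14=42 best=285, l++
l=2 r=15: min(5,20)*13=65 best=285, l++
l=3 r=15: min(16,20)*12=192 best=285, l++
l=4 r=15: min(11,20)*11=121 best=285, l++
l=5 r=15: min(10,20)*10=100 best=285, l++
l=6 r=15: min(15,20)*9=135 best=285, l++
l=7 r=15: min(15,20)*8=120 best=285, l++
l=8 r=15: min(16,20)*7=112 best=285, l++
l=9 r=15: min(9,20)*6=54 best=285, l++
l=10 r=15: min(11,20)*5=55 best=285, l++
l=11 r=15: min(4,20)*4=16 best=285, l++
l=12 r=15: min(16,20)*3=48 best=285, l++
l=13 r=15: min(11,20)*2=22 best=285, l++

l=14, r=15, best area=285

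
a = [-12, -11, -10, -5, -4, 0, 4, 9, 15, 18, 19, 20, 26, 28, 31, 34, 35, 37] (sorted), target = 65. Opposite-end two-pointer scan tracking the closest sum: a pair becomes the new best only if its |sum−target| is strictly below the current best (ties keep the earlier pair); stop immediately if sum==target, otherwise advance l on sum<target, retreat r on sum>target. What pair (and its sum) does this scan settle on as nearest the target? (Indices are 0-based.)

l=0 r=17: -12+37=25 d=40 *, l++
l=1 r=17: -11+37=26 d=39 *, l++
l=2 r=17: -10+37=27 d=38 *, l++
l=3 r=17: -5+37=32 d=33 *, l++
l=4 r=17: -4+37=33 d=32 *, l++
l=5 r=17: 0+37=37 d=28 *, l++
l=6 r=17: 4+37=41 d=24 *, l++
l=7 r=17: 9+37=46 d=19 *, l++
l=8 r=17: 15+37=52 d=13 *, l++
l=9 r=17: 18+37=55 d=10 *, l++
l=10 r=17: 19+37=56 d=9 *, l++
l=11 r=17: 20+37=57 d=8 *, l++
l=12 r=17: 26+37=63 d=2 *, l++
l=13 r=17: 28+37=65 d=0 *, stop

pair (28, 37) with sum 65 (|Δ|=0)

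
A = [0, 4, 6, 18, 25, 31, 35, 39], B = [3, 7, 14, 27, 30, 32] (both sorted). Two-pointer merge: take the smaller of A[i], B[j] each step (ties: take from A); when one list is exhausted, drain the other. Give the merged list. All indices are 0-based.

[0, 3, 4, 6, 7, 14, 18, 25, 27, 30, 31, 32, 35, 39]

i=0 j=0: A[i]=0<=B[j]=3 take 0, i++
i=1 j=0: A[i]=4>B[j]=3 take 3, j++
i=1 j=1: A[i]=4<=B[j]=7 take 4, i++
i=2 j=1: A[i]=6<=B[j]=7 take 6, i++
i=3 j=1: A[i]=18>B[j]=7 take 7, j++
i=3 j=2: A[i]=18>B[j]=14 take 14, j++
i=3 j=3: A[i]=18<=B[j]=27 take 18, i++
i=4 j=3: A[i]=25<=B[j]=27 take 25, i++
i=5 j=3: A[i]=31>B[j]=27 take 27, j++
i=5 j=4: A[i]=31>B[j]=30 take 30, j++
i=5 j=5: A[i]=31<=B[j]=32 take 31, i++
i=6 j=5: A[i]=35>B[j]=32 take 32, j++
i=6 j=6: B done, take A[i]=35, i++
i=7 j=6: B done, take A[i]=39, i++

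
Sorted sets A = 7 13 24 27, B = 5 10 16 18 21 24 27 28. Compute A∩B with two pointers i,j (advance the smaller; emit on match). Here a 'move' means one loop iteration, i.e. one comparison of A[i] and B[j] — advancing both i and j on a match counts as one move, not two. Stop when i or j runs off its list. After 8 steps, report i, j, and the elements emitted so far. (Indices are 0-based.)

i=3, j=6, emitted=[24]

i=0 j=0: 7>5, j++
i=0 j=1: 7<10, i++
i=1 j=1: 13>10, j++
i=1 j=2: 13<16, i++
i=2 j=2: 24>16, j++
i=2 j=3: 24>18, j++
i=2 j=4: 24>21, j++
i=2 j=5: 24==24 emit, i++,j++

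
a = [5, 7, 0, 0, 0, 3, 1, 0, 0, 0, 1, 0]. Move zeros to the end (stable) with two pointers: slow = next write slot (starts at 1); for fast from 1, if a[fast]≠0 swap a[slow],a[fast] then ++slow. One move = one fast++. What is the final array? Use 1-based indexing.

[5, 7, 3, 1, 1, 0, 0, 0, 0, 0, 0, 0]

(s=1,f=1) a[fast]=5≠0 swap→a[1]=5 → slow++,fast++
(s=2,f=2) a[fast]=7≠0 swap→a[2]=7 → slow++,fast++
(s=3,f=3) a[fast]=0 → fast++
(s=3,f=4) a[fast]=0 → fast++
(s=3,f=5) a[fast]=0 → fast++
(s=3,f=6) a[fast]=3≠0 swap→a[3]=3 → slow++,fast++
(s=4,f=7) a[fast]=1≠0 swap→a[4]=1 → slow++,fast++
(s=5,f=8) a[fast]=0 → fast++
(s=5,f=9) a[fast]=0 → fast++
(s=5,f=10) a[fast]=0 → fast++
(s=5,f=11) a[fast]=1≠0 swap→a[5]=1 → slow++,fast++
(s=6,f=12) a[fast]=0 → fast++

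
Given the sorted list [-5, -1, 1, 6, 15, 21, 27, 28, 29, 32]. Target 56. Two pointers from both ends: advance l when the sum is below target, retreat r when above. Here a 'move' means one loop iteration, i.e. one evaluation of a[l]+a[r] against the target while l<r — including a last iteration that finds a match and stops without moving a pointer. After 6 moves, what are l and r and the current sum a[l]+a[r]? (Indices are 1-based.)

l=1 r=10: -5+32=27 <56, l++
l=2 r=10: -1+32=31 <56, l++
l=3 r=10: 1+32=33 <56, l++
l=4 r=10: 6+32=38 <56, l++
l=5 r=10: 15+32=47 <56, l++
l=6 r=10: 21+32=53 <56, l++

l=7, r=10, sum=59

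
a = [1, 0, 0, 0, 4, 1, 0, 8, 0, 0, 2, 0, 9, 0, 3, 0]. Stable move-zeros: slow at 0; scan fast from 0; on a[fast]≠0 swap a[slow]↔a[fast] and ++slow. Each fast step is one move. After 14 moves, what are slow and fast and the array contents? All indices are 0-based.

slow=6, fast=14, a=[1, 4, 1, 8, 2, 9, 0, 0, 0, 0, 0, 0, 0, 0, 3, 0]

slow=0 fast=0: a[fast]=1≠0 swap→a[0]=1, slow++,fast++
slow=1 fast=1: a[fast]=0, fast++
slow=1 fast=2: a[fast]=0, fast++
slow=1 fast=3: a[fast]=0, fast++
slow=1 fast=4: a[fast]=4≠0 swap→a[1]=4, slow++,fast++
slow=2 fast=5: a[fast]=1≠0 swap→a[2]=1, slow++,fast++
slow=3 fast=6: a[fast]=0, fast++
slow=3 fast=7: a[fast]=8≠0 swap→a[3]=8, slow++,fast++
slow=4 fast=8: a[fast]=0, fast++
slow=4 fast=9: a[fast]=0, fast++
slow=4 fast=10: a[fast]=2≠0 swap→a[4]=2, slow++,fast++
slow=5 fast=11: a[fast]=0, fast++
slow=5 fast=12: a[fast]=9≠0 swap→a[5]=9, slow++,fast++
slow=6 fast=13: a[fast]=0, fast++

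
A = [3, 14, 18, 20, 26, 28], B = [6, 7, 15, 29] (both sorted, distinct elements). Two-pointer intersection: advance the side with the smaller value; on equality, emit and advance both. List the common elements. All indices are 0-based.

i=0 j=0: 3<6, i++
i=1 j=0: 14>6, j++
i=1 j=1: 14>7, j++
i=1 j=2: 14<15, i++
i=2 j=2: 18>15, j++
i=2 j=3: 18<29, i++
i=3 j=3: 20<29, i++
i=4 j=3: 26<29, i++
i=5 j=3: 28<29, i++

intersection = []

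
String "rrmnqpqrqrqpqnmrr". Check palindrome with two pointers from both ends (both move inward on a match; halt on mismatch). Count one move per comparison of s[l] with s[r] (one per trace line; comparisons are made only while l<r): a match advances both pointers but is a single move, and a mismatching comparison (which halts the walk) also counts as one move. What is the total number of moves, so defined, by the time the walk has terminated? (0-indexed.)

l=0 r=16: 'r'=='r', l++,r--
l=1 r=15: 'r'=='r', l++,r--
l=2 r=14: 'm'=='m', l++,r--
l=3 r=13: 'n'=='n', l++,r--
l=4 r=12: 'q'=='q', l++,r--
l=5 r=11: 'p'=='p', l++,r--
l=6 r=10: 'q'=='q', l++,r--
l=7 r=9: 'r'=='r', l++,r--

8 moves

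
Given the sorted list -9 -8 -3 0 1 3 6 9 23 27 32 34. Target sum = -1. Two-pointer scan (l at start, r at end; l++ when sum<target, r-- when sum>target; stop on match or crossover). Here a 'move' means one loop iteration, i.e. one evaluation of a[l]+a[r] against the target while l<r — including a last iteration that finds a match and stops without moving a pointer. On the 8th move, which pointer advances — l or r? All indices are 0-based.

[0,11] -9+34=25 >-1 → r--
[0,10] -9+32=23 >-1 → r--
[0,9] -9+27=18 >-1 → r--
[0,8] -9+23=14 >-1 → r--
[0,7] -9+9=0 >-1 → r--
[0,6] -9+6=-3 <-1 → l++
[1,6] -8+6=-2 <-1 → l++
[2,6] -3+6=3 >-1 → r--

r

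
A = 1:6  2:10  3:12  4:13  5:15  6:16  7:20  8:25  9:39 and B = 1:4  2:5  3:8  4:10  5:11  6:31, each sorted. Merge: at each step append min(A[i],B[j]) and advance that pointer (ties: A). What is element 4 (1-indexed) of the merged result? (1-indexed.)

[i=1,j=1] A[i]=6>B[j]=4 take 4 → j++
[i=1,j=2] A[i]=6>B[j]=5 take 5 → j++
[i=1,j=3] A[i]=6<=B[j]=8 take 6 → i++
[i=2,j=3] A[i]=10>B[j]=8 take 8 → j++
[i=2,j=4] A[i]=10<=B[j]=10 take 10 → i++
[i=3,j=4] A[i]=12>B[j]=10 take 10 → j++
[i=3,j=5] A[i]=12>B[j]=11 take 11 → j++
[i=3,j=6] A[i]=12<=B[j]=31 take 12 → i++
[i=4,j=6] A[i]=13<=B[j]=31 take 13 → i++
[i=5,j=6] A[i]=15<=B[j]=31 take 15 → i++
[i=6,j=6] A[i]=16<=B[j]=31 take 16 → i++
[i=7,j=6] A[i]=20<=B[j]=31 take 20 → i++
[i=8,j=6] A[i]=25<=B[j]=31 take 25 → i++
[i=9,j=6] A[i]=39>B[j]=31 take 31 → j++
[i=9,j=7] B done, take A[i]=39 → i++

merged[4] = 8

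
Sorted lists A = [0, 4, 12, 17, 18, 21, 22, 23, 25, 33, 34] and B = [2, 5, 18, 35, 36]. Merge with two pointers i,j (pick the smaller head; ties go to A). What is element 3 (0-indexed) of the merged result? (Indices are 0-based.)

[i=0,j=0] A[i]=0<=B[j]=2 take 0 → i++
[i=1,j=0] A[i]=4>B[j]=2 take 2 → j++
[i=1,j=1] A[i]=4<=B[j]=5 take 4 → i++
[i=2,j=1] A[i]=12>B[j]=5 take 5 → j++
[i=2,j=2] A[i]=12<=B[j]=18 take 12 → i++
[i=3,j=2] A[i]=17<=B[j]=18 take 17 → i++
[i=4,j=2] A[i]=18<=B[j]=18 take 18 → i++
[i=5,j=2] A[i]=21>B[j]=18 take 18 → j++
[i=5,j=3] A[i]=21<=B[j]=35 take 21 → i++
[i=6,j=3] A[i]=22<=B[j]=35 take 22 → i++
[i=7,j=3] A[i]=23<=B[j]=35 take 23 → i++
[i=8,j=3] A[i]=25<=B[j]=35 take 25 → i++
[i=9,j=3] A[i]=33<=B[j]=35 take 33 → i++
[i=10,j=3] A[i]=34<=B[j]=35 take 34 → i++
[i=11,j=3] A done, take B[j]=35 → j++
[i=11,j=4] A done, take B[j]=36 → j++

merged[3] = 5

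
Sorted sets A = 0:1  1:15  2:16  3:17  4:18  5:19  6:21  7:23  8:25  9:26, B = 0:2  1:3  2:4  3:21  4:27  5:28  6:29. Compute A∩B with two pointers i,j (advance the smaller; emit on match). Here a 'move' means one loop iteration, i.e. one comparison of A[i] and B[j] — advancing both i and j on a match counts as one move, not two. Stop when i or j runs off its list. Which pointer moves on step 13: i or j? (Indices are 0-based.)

i

[i=0,j=0] 1<2 → i++
[i=1,j=0] 15>2 → j++
[i=1,j=1] 15>3 → j++
[i=1,j=2] 15>4 → j++
[i=1,j=3] 15<21 → i++
[i=2,j=3] 16<21 → i++
[i=3,j=3] 17<21 → i++
[i=4,j=3] 18<21 → i++
[i=5,j=3] 19<21 → i++
[i=6,j=3] 21==21 emit → i++,j++
[i=7,j=4] 23<27 → i++
[i=8,j=4] 25<27 → i++
[i=9,j=4] 26<27 → i++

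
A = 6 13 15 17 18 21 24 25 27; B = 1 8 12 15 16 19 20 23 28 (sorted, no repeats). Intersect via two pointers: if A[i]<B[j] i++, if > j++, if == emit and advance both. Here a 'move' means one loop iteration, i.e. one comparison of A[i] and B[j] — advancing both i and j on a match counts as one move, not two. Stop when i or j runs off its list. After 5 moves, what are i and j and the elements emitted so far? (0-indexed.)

i=2, j=3, emitted=[]

[i=0,j=0] 6>1 → j++
[i=0,j=1] 6<8 → i++
[i=1,j=1] 13>8 → j++
[i=1,j=2] 13>12 → j++
[i=1,j=3] 13<15 → i++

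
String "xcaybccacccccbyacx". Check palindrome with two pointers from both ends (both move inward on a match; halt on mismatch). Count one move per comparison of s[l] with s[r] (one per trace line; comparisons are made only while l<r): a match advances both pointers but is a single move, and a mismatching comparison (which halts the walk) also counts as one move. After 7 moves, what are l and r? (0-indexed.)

l=7, r=10

l=0 r=17: 'x'=='x', l++,r--
l=1 r=16: 'c'=='c', l++,r--
l=2 r=15: 'a'=='a', l++,r--
l=3 r=14: 'y'=='y', l++,r--
l=4 r=13: 'b'=='b', l++,r--
l=5 r=12: 'c'=='c', l++,r--
l=6 r=11: 'c'=='c', l++,r--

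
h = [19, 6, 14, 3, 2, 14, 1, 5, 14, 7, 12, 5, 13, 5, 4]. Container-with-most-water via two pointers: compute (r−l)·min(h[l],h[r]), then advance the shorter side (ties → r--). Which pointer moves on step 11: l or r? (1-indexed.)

r

[1,15] min(19,4)*14=56 best=56 * → r--
[1,14] min(19,5)*13=65 best=65 * → r--
[1,13] min(19,13)*12=156 best=156 * → r--
[1,12] min(19,5)*11=55 best=156 → r--
[1,11] min(19,12)*10=120 best=156 → r--
[1,10] min(19,7)*9=63 best=156 → r--
[1,9] min(19,14)*8=112 best=156 → r--
[1,8] min(19,5)*7=35 best=156 → r--
[1,7] min(19,1)*6=6 best=156 → r--
[1,6] min(19,14)*5=70 best=156 → r--
[1,5] min(19,2)*4=8 best=156 → r--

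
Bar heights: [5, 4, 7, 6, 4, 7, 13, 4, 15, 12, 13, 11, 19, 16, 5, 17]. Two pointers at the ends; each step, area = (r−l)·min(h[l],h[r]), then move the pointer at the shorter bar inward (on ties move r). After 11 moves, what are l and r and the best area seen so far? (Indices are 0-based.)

l=11, r=15, best area=117

[0,15] min(5,17)*15=75 best=75 * → l++
[1,15] min(4,17)*14=56 best=75 → l++
[2,15] min(7,17)*13=91 best=91 * → l++
[3,15] min(6,17)*12=72 best=91 → l++
[4,15] min(4,17)*11=44 best=91 → l++
[5,15] min(7,17)*10=70 best=91 → l++
[6,15] min(13,17)*9=117 best=117 * → l++
[7,15] min(4,17)*8=32 best=117 → l++
[8,15] min(15,17)*7=105 best=117 → l++
[9,15] min(12,17)*6=72 best=117 → l++
[10,15] min(13,17)*5=65 best=117 → l++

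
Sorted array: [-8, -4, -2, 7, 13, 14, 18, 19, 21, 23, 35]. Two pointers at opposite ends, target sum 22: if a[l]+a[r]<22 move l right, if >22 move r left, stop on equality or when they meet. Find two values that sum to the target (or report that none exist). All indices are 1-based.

l=1 r=11: -8+35=27 >22, r--
l=1 r=10: -8+23=15 <22, l++
l=2 r=10: -4+23=19 <22, l++
l=3 r=10: -2+23=21 <22, l++
l=4 r=10: 7+23=30 >22, r--
l=4 r=9: 7+21=28 >22, r--
l=4 r=8: 7+19=26 >22, r--
l=4 r=7: 7+18=25 >22, r--
l=4 r=6: 7+14=21 <22, l++
l=5 r=6: 13+14=27 >22, r--

no pair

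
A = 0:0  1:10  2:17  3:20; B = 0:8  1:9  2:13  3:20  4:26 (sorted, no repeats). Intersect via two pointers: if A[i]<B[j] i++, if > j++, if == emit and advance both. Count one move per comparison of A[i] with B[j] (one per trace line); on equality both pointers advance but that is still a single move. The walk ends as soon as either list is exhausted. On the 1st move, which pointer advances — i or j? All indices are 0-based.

[i=0,j=0] 0<8 → i++

i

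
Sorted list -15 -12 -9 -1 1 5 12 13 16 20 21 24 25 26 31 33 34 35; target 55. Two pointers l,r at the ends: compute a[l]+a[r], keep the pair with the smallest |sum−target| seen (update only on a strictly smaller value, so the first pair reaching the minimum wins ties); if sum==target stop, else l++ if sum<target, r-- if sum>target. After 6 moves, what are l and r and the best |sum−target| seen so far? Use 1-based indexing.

l=7, r=18, best |Δ|=15

[1,18] -15+35=20 d=35 * → l++
[2,18] -12+35=23 d=32 * → l++
[3,18] -9+35=26 d=29 * → l++
[4,18] -1+35=34 d=21 * → l++
[5,18] 1+35=36 d=19 * → l++
[6,18] 5+35=40 d=15 * → l++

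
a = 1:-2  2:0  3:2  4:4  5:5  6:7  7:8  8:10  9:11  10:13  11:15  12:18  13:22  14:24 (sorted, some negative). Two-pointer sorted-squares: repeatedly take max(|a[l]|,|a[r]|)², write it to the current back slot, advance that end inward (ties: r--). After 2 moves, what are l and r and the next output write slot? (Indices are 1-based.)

l=1, r=12, next write slot=12

[1,14] |-2|<=|24| out[14]=576 → r--
[1,13] |-2|<=|22| out[13]=484 → r--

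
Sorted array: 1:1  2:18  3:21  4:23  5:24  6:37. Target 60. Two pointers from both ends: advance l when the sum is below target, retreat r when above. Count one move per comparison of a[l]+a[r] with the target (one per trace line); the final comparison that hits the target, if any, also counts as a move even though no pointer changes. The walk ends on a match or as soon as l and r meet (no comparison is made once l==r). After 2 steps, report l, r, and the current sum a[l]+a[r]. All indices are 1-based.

l=3, r=6, sum=58

l=1 r=6: 1+37=38 <60, l++
l=2 r=6: 18+37=55 <60, l++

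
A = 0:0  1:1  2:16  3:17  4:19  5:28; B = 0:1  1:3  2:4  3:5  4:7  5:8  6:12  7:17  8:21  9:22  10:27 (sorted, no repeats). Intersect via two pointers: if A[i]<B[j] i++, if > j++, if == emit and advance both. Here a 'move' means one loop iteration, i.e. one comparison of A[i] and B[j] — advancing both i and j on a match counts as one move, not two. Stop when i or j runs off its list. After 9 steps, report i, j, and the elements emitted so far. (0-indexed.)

i=3, j=7, emitted=[1]

[i=0,j=0] 0<1 → i++
[i=1,j=0] 1==1 emit → i++,j++
[i=2,j=1] 16>3 → j++
[i=2,j=2] 16>4 → j++
[i=2,j=3] 16>5 → j++
[i=2,j=4] 16>7 → j++
[i=2,j=5] 16>8 → j++
[i=2,j=6] 16>12 → j++
[i=2,j=7] 16<17 → i++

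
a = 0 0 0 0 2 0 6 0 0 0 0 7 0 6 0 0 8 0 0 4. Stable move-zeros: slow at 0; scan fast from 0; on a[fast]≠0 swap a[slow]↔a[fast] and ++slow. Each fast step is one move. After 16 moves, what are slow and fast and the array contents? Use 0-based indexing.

slow=4, fast=16, a=[2, 6, 7, 6, 0, 0, 0, 0, 0, 0, 0, 0, 0, 0, 0, 0, 8, 0, 0, 4]

(s=0,f=0) a[fast]=0 → fast++
(s=0,f=1) a[fast]=0 → fast++
(s=0,f=2) a[fast]=0 → fast++
(s=0,f=3) a[fast]=0 → fast++
(s=0,f=4) a[fast]=2≠0 swap→a[0]=2 → slow++,fast++
(s=1,f=5) a[fast]=0 → fast++
(s=1,f=6) a[fast]=6≠0 swap→a[1]=6 → slow++,fast++
(s=2,f=7) a[fast]=0 → fast++
(s=2,f=8) a[fast]=0 → fast++
(s=2,f=9) a[fast]=0 → fast++
(s=2,f=10) a[fast]=0 → fast++
(s=2,f=11) a[fast]=7≠0 swap→a[2]=7 → slow++,fast++
(s=3,f=12) a[fast]=0 → fast++
(s=3,f=13) a[fast]=6≠0 swap→a[3]=6 → slow++,fast++
(s=4,f=14) a[fast]=0 → fast++
(s=4,f=15) a[fast]=0 → fast++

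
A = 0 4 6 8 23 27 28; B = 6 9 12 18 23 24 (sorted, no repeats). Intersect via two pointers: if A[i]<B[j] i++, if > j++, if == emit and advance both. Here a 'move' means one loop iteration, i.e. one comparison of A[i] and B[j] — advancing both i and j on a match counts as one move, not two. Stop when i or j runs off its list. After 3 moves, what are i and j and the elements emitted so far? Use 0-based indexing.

[i=0,j=0] 0<6 → i++
[i=1,j=0] 4<6 → i++
[i=2,j=0] 6==6 emit → i++,j++

i=3, j=1, emitted=[6]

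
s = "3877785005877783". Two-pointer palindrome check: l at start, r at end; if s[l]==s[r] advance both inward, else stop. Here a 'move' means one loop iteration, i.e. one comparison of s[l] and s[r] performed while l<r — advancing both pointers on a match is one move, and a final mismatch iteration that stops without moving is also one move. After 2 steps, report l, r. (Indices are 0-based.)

l=2, r=13

l=0 r=15: '3'=='3', l++,r--
l=1 r=14: '8'=='8', l++,r--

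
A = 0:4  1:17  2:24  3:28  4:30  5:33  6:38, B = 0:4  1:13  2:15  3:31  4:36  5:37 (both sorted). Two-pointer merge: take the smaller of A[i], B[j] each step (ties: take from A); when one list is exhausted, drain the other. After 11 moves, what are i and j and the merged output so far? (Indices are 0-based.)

i=0 j=0: A[i]=4<=B[j]=4 take 4, i++
i=1 j=0: A[i]=17>B[j]=4 take 4, j++
i=1 j=1: A[i]=17>B[j]=13 take 13, j++
i=1 j=2: A[i]=17>B[j]=15 take 15, j++
i=1 j=3: A[i]=17<=B[j]=31 take 17, i++
i=2 j=3: A[i]=24<=B[j]=31 take 24, i++
i=3 j=3: A[i]=28<=B[j]=31 take 28, i++
i=4 j=3: A[i]=30<=B[j]=31 take 30, i++
i=5 j=3: A[i]=33>B[j]=31 take 31, j++
i=5 j=4: A[i]=33<=B[j]=36 take 33, i++
i=6 j=4: A[i]=38>B[j]=36 take 36, j++

i=6, j=5, merged so far=[4, 4, 13, 15, 17, 24, 28, 30, 31, 33, 36]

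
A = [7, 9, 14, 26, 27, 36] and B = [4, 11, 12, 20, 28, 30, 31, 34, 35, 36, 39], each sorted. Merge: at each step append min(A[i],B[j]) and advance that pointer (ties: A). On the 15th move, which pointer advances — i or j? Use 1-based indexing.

i

i=1 j=1: A[i]=7>B[j]=4 take 4, j++
i=1 j=2: A[i]=7<=B[j]=11 take 7, i++
i=2 j=2: A[i]=9<=B[j]=11 take 9, i++
i=3 j=2: A[i]=14>B[j]=11 take 11, j++
i=3 j=3: A[i]=14>B[j]=12 take 12, j++
i=3 j=4: A[i]=14<=B[j]=20 take 14, i++
i=4 j=4: A[i]=26>B[j]=20 take 20, j++
i=4 j=5: A[i]=26<=B[j]=28 take 26, i++
i=5 j=5: A[i]=27<=B[j]=28 take 27, i++
i=6 j=5: A[i]=36>B[j]=28 take 28, j++
i=6 j=6: A[i]=36>B[j]=30 take 30, j++
i=6 j=7: A[i]=36>B[j]=31 take 31, j++
i=6 j=8: A[i]=36>B[j]=34 take 34, j++
i=6 j=9: A[i]=36>B[j]=35 take 35, j++
i=6 j=10: A[i]=36<=B[j]=36 take 36, i++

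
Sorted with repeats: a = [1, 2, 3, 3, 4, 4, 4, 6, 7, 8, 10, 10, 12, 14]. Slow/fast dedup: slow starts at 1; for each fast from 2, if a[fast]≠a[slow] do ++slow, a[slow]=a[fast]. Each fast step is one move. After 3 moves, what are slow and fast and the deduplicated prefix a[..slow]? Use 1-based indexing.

(s=1,f=2) a[fast]=2≠a[slow]=1 write a[2]=2 → slow++,fast++
(s=2,f=3) a[fast]=3≠a[slow]=2 write a[3]=3 → slow++,fast++
(s=3,f=4) a[fast]=3=a[slow] dup → fast++

slow=3, fast=5, prefix=[1, 2, 3]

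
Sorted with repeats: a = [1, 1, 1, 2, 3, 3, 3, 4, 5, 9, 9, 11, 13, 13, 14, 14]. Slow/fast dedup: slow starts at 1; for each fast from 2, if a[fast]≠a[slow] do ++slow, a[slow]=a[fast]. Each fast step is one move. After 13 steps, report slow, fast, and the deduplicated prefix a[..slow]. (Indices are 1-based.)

(s=1,f=2) a[fast]=1=a[slow] dup → fast++
(s=1,f=3) a[fast]=1=a[slow] dup → fast++
(s=1,f=4) a[fast]=2≠a[slow]=1 write a[2]=2 → slow++,fast++
(s=2,f=5) a[fast]=3≠a[slow]=2 write a[3]=3 → slow++,fast++
(s=3,f=6) a[fast]=3=a[slow] dup → fast++
(s=3,f=7) a[fast]=3=a[slow] dup → fast++
(s=3,f=8) a[fast]=4≠a[slow]=3 write a[4]=4 → slow++,fast++
(s=4,f=9) a[fast]=5≠a[slow]=4 write a[5]=5 → slow++,fast++
(s=5,f=10) a[fast]=9≠a[slow]=5 write a[6]=9 → slow++,fast++
(s=6,f=11) a[fast]=9=a[slow] dup → fast++
(s=6,f=12) a[fast]=11≠a[slow]=9 write a[7]=11 → slow++,fast++
(s=7,f=13) a[fast]=13≠a[slow]=11 write a[8]=13 → slow++,fast++
(s=8,f=14) a[fast]=13=a[slow] dup → fast++

slow=8, fast=15, prefix=[1, 2, 3, 4, 5, 9, 11, 13]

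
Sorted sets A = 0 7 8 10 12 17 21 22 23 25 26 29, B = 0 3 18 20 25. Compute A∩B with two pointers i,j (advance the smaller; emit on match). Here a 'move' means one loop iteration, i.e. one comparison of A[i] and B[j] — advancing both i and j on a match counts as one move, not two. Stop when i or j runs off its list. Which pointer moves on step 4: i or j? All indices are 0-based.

[i=0,j=0] 0==0 emit → i++,j++
[i=1,j=1] 7>3 → j++
[i=1,j=2] 7<18 → i++
[i=2,j=2] 8<18 → i++

i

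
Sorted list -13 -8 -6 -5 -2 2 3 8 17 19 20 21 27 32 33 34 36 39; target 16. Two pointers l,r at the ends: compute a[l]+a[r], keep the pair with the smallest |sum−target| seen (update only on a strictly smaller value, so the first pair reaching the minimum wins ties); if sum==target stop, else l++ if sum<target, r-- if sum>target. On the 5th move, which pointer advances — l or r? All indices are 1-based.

l=1 r=18: -13+39=26 d=10 *, r--
l=1 r=17: -13+36=23 d=7 *, r--
l=1 r=16: -13+34=21 d=5 *, r--
l=1 r=15: -13+33=20 d=4 *, r--
l=1 r=14: -13+32=19 d=3 *, r--

r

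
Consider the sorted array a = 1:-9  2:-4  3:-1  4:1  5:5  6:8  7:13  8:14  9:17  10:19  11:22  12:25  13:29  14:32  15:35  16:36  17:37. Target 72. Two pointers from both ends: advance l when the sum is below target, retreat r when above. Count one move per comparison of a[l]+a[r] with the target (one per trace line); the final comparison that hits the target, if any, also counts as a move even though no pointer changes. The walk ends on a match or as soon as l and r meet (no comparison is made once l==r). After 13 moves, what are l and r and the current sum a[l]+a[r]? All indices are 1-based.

[1,17] -9+37=28 <72 → l++
[2,17] -4+37=33 <72 → l++
[3,17] -1+37=36 <72 → l++
[4,17] 1+37=38 <72 → l++
[5,17] 5+37=42 <72 → l++
[6,17] 8+37=45 <72 → l++
[7,17] 13+37=50 <72 → l++
[8,17] 14+37=51 <72 → l++
[9,17] 17+37=54 <72 → l++
[10,17] 19+37=56 <72 → l++
[11,17] 22+37=59 <72 → l++
[12,17] 25+37=62 <72 → l++
[13,17] 29+37=66 <72 → l++

l=14, r=17, sum=69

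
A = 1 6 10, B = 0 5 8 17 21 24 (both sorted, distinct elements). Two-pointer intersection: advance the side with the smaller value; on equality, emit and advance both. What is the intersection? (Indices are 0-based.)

intersection = []

[i=0,j=0] 1>0 → j++
[i=0,j=1] 1<5 → i++
[i=1,j=1] 6>5 → j++
[i=1,j=2] 6<8 → i++
[i=2,j=2] 10>8 → j++
[i=2,j=3] 10<17 → i++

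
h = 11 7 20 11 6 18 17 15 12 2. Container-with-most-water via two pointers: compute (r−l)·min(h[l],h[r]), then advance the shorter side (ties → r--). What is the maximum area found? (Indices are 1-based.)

l=1 r=10: min(11,2)*9=18 best=18 *, r--
l=1 r=9: min(11,12)*8=88 best=88 *, l++
l=2 r=9: min(7,12)*7=49 best=88, l++
l=3 r=9: min(20,12)*6=72 best=88, r--
l=3 r=8: min(20,15)*5=75 best=88, r--
l=3 r=7: min(20,17)*4=68 best=88, r--
l=3 r=6: min(20,18)*3=54 best=88, r--
l=3 r=5: min(20,6)*2=12 best=88, r--
l=3 r=4: min(20,11)*1=11 best=88, r--

max area = 88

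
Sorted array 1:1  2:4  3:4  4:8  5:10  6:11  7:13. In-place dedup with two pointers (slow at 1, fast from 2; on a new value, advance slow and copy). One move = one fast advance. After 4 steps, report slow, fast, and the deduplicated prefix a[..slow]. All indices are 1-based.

slow=4, fast=6, prefix=[1, 4, 8, 10]

(s=1,f=2) a[fast]=4≠a[slow]=1 write a[2]=4 → slow++,fast++
(s=2,f=3) a[fast]=4=a[slow] dup → fast++
(s=2,f=4) a[fast]=8≠a[slow]=4 write a[3]=8 → slow++,fast++
(s=3,f=5) a[fast]=10≠a[slow]=8 write a[4]=10 → slow++,fast++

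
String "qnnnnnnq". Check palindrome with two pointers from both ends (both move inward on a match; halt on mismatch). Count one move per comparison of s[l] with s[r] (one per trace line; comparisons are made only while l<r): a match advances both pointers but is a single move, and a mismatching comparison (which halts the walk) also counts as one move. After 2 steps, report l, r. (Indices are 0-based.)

l=2, r=5

[0,7] 'q'=='q' → l++,r--
[1,6] 'n'=='n' → l++,r--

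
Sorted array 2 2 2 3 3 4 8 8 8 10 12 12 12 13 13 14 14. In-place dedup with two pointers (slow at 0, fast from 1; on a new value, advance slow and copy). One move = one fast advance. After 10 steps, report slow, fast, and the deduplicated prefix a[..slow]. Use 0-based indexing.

slow=5, fast=11, prefix=[2, 3, 4, 8, 10, 12]

slow=0 fast=1: a[fast]=2=a[slow] dup, fast++
slow=0 fast=2: a[fast]=2=a[slow] dup, fast++
slow=0 fast=3: a[fast]=3≠a[slow]=2 write a[1]=3, slow++,fast++
slow=1 fast=4: a[fast]=3=a[slow] dup, fast++
slow=1 fast=5: a[fast]=4≠a[slow]=3 write a[2]=4, slow++,fast++
slow=2 fast=6: a[fast]=8≠a[slow]=4 write a[3]=8, slow++,fast++
slow=3 fast=7: a[fast]=8=a[slow] dup, fast++
slow=3 fast=8: a[fast]=8=a[slow] dup, fast++
slow=3 fast=9: a[fast]=10≠a[slow]=8 write a[4]=10, slow++,fast++
slow=4 fast=10: a[fast]=12≠a[slow]=10 write a[5]=12, slow++,fast++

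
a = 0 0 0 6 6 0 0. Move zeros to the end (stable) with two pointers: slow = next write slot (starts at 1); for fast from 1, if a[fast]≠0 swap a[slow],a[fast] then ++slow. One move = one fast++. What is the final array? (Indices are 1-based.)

[6, 6, 0, 0, 0, 0, 0]

(s=1,f=1) a[fast]=0 → fast++
(s=1,f=2) a[fast]=0 → fast++
(s=1,f=3) a[fast]=0 → fast++
(s=1,f=4) a[fast]=6≠0 swap→a[1]=6 → slow++,fast++
(s=2,f=5) a[fast]=6≠0 swap→a[2]=6 → slow++,fast++
(s=3,f=6) a[fast]=0 → fast++
(s=3,f=7) a[fast]=0 → fast++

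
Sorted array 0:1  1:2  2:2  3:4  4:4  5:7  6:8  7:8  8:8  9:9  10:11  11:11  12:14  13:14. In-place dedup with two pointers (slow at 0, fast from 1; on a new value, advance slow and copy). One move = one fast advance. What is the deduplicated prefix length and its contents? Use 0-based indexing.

length 8; prefix = [1, 2, 4, 7, 8, 9, 11, 14]

(s=0,f=1) a[fast]=2≠a[slow]=1 write a[1]=2 → slow++,fast++
(s=1,f=2) a[fast]=2=a[slow] dup → fast++
(s=1,f=3) a[fast]=4≠a[slow]=2 write a[2]=4 → slow++,fast++
(s=2,f=4) a[fast]=4=a[slow] dup → fast++
(s=2,f=5) a[fast]=7≠a[slow]=4 write a[3]=7 → slow++,fast++
(s=3,f=6) a[fast]=8≠a[slow]=7 write a[4]=8 → slow++,fast++
(s=4,f=7) a[fast]=8=a[slow] dup → fast++
(s=4,f=8) a[fast]=8=a[slow] dup → fast++
(s=4,f=9) a[fast]=9≠a[slow]=8 write a[5]=9 → slow++,fast++
(s=5,f=10) a[fast]=11≠a[slow]=9 write a[6]=11 → slow++,fast++
(s=6,f=11) a[fast]=11=a[slow] dup → fast++
(s=6,f=12) a[fast]=14≠a[slow]=11 write a[7]=14 → slow++,fast++
(s=7,f=13) a[fast]=14=a[slow] dup → fast++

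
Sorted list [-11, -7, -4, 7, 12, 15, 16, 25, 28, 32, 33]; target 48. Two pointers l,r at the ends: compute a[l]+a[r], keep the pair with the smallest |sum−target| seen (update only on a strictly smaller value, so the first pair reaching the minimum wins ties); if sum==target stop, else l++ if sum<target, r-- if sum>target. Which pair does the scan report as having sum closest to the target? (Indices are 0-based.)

pair (15, 33) with sum 48 (|Δ|=0)

l=0 r=10: -11+33=22 d=26 *, l++
l=1 r=10: -7+33=26 d=22 *, l++
l=2 r=10: -4+33=29 d=19 *, l++
l=3 r=10: 7+33=40 d=8 *, l++
l=4 r=10: 12+33=45 d=3 *, l++
l=5 r=10: 15+33=48 d=0 *, stop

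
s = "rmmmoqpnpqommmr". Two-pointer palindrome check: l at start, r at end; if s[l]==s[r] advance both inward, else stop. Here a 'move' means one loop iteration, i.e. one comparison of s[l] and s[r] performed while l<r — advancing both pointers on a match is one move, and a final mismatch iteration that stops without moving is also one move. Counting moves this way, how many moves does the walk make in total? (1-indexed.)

7 moves

l=1 r=15: 'r'=='r', l++,r--
l=2 r=14: 'm'=='m', l++,r--
l=3 r=13: 'm'=='m', l++,r--
l=4 r=12: 'm'=='m', l++,r--
l=5 r=11: 'o'=='o', l++,r--
l=6 r=10: 'q'=='q', l++,r--
l=7 r=9: 'p'=='p', l++,r--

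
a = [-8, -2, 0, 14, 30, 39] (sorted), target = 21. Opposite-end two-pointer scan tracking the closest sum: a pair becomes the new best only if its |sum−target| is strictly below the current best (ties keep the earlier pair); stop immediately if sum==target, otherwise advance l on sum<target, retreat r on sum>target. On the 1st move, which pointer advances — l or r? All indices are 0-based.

[0,5] -8+39=31 d=10 * → r--

r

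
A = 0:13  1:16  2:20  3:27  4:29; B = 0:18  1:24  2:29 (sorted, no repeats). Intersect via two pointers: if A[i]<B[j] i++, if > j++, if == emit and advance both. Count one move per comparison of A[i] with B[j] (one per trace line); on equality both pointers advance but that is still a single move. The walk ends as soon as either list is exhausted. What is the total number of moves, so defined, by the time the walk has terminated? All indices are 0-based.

7 moves

[i=0,j=0] 13<18 → i++
[i=1,j=0] 16<18 → i++
[i=2,j=0] 20>18 → j++
[i=2,j=1] 20<24 → i++
[i=3,j=1] 27>24 → j++
[i=3,j=2] 27<29 → i++
[i=4,j=2] 29==29 emit → i++,j++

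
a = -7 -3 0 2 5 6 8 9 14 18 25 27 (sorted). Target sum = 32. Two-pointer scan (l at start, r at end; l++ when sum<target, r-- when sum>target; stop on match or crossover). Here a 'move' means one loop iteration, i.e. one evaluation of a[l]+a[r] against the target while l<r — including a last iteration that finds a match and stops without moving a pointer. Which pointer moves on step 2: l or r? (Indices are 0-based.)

l

[0,11] -7+27=20 <32 → l++
[1,11] -3+27=24 <32 → l++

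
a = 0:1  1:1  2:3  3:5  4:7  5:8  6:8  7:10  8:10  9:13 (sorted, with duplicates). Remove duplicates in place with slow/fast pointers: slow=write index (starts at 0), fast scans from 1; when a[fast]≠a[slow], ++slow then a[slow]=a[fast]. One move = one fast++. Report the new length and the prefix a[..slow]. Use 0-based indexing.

(s=0,f=1) a[fast]=1=a[slow] dup → fast++
(s=0,f=2) a[fast]=3≠a[slow]=1 write a[1]=3 → slow++,fast++
(s=1,f=3) a[fast]=5≠a[slow]=3 write a[2]=5 → slow++,fast++
(s=2,f=4) a[fast]=7≠a[slow]=5 write a[3]=7 → slow++,fast++
(s=3,f=5) a[fast]=8≠a[slow]=7 write a[4]=8 → slow++,fast++
(s=4,f=6) a[fast]=8=a[slow] dup → fast++
(s=4,f=7) a[fast]=10≠a[slow]=8 write a[5]=10 → slow++,fast++
(s=5,f=8) a[fast]=10=a[slow] dup → fast++
(s=5,f=9) a[fast]=13≠a[slow]=10 write a[6]=13 → slow++,fast++

length 7; prefix = [1, 3, 5, 7, 8, 10, 13]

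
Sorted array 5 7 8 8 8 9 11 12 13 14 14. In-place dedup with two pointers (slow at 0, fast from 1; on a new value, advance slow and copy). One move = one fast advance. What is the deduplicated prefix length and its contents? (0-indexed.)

length 8; prefix = [5, 7, 8, 9, 11, 12, 13, 14]

(s=0,f=1) a[fast]=7≠a[slow]=5 write a[1]=7 → slow++,fast++
(s=1,f=2) a[fast]=8≠a[slow]=7 write a[2]=8 → slow++,fast++
(s=2,f=3) a[fast]=8=a[slow] dup → fast++
(s=2,f=4) a[fast]=8=a[slow] dup → fast++
(s=2,f=5) a[fast]=9≠a[slow]=8 write a[3]=9 → slow++,fast++
(s=3,f=6) a[fast]=11≠a[slow]=9 write a[4]=11 → slow++,fast++
(s=4,f=7) a[fast]=12≠a[slow]=11 write a[5]=12 → slow++,fast++
(s=5,f=8) a[fast]=13≠a[slow]=12 write a[6]=13 → slow++,fast++
(s=6,f=9) a[fast]=14≠a[slow]=13 write a[7]=14 → slow++,fast++
(s=7,f=10) a[fast]=14=a[slow] dup → fast++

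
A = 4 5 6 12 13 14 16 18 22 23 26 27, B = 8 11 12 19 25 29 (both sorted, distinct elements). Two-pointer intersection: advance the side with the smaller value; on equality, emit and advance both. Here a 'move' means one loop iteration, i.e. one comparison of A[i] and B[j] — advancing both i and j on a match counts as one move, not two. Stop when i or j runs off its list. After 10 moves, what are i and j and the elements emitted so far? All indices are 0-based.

i=8, j=3, emitted=[12]

i=0 j=0: 4<8, i++
i=1 j=0: 5<8, i++
i=2 j=0: 6<8, i++
i=3 j=0: 12>8, j++
i=3 j=1: 12>11, j++
i=3 j=2: 12==12 emit, i++,j++
i=4 j=3: 13<19, i++
i=5 j=3: 14<19, i++
i=6 j=3: 16<19, i++
i=7 j=3: 18<19, i++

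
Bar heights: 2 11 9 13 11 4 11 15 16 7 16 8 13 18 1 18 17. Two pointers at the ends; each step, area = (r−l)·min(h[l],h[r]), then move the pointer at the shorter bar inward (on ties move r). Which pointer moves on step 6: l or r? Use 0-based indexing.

l

l=0 r=16: min(2,17)*16=32 best=32 *, l++
l=1 r=16: min(11,17)*15=165 best=165 *, l++
l=2 r=16: min(9,17)*14=126 best=165, l++
l=3 r=16: min(13,17)*13=169 best=169 *, l++
l=4 r=16: min(11,17)*12=132 best=169, l++
l=5 r=16: min(4,17)*11=44 best=169, l++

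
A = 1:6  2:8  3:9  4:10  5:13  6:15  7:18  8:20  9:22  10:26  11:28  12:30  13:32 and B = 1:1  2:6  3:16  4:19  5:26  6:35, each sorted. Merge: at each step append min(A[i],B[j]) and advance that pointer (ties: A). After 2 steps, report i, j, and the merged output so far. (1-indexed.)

i=2, j=2, merged so far=[1, 6]

i=1 j=1: A[i]=6>B[j]=1 take 1, j++
i=1 j=2: A[i]=6<=B[j]=6 take 6, i++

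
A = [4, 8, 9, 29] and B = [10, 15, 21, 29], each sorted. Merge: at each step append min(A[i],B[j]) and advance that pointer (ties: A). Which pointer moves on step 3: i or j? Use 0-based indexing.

[i=0,j=0] A[i]=4<=B[j]=10 take 4 → i++
[i=1,j=0] A[i]=8<=B[j]=10 take 8 → i++
[i=2,j=0] A[i]=9<=B[j]=10 take 9 → i++

i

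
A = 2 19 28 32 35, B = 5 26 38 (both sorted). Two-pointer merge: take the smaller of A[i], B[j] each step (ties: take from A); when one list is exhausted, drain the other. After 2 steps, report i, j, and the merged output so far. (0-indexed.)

i=0 j=0: A[i]=2<=B[j]=5 take 2, i++
i=1 j=0: A[i]=19>B[j]=5 take 5, j++

i=1, j=1, merged so far=[2, 5]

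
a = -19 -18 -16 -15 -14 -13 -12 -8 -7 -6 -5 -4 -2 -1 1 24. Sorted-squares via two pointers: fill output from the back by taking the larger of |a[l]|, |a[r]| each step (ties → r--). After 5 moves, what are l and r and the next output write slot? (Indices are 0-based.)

[0,15] |-19|<=|24| out[15]=576 → r--
[0,14] |-19|>|1| out[14]=361 → l++
[1,14] |-18|>|1| out[13]=324 → l++
[2,14] |-16|>|1| out[12]=256 → l++
[3,14] |-15|>|1| out[11]=225 → l++

l=4, r=14, next write slot=10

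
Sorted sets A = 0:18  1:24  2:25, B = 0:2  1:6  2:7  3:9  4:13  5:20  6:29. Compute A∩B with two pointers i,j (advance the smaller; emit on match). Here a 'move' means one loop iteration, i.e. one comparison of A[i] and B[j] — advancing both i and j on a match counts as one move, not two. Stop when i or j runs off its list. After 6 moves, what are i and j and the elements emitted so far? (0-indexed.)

[i=0,j=0] 18>2 → j++
[i=0,j=1] 18>6 → j++
[i=0,j=2] 18>7 → j++
[i=0,j=3] 18>9 → j++
[i=0,j=4] 18>13 → j++
[i=0,j=5] 18<20 → i++

i=1, j=5, emitted=[]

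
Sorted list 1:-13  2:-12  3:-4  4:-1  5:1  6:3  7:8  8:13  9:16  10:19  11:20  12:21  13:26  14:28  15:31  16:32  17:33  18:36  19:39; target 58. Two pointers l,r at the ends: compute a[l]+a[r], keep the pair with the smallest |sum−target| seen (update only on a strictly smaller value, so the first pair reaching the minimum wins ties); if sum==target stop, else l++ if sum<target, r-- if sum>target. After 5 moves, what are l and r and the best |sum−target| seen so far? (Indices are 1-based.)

l=6, r=19, best |Δ|=18

[1,19] -13+39=26 d=32 * → l++
[2,19] -12+39=27 d=31 * → l++
[3,19] -4+39=35 d=23 * → l++
[4,19] -1+39=38 d=20 * → l++
[5,19] 1+39=40 d=18 * → l++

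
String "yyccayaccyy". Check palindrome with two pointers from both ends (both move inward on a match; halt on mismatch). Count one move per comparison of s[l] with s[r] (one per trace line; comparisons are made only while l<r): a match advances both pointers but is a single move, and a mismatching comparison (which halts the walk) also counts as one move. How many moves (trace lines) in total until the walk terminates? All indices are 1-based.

5 moves

[1,11] 'y'=='y' → l++,r--
[2,10] 'y'=='y' → l++,r--
[3,9] 'c'=='c' → l++,r--
[4,8] 'c'=='c' → l++,r--
[5,7] 'a'=='a' → l++,r--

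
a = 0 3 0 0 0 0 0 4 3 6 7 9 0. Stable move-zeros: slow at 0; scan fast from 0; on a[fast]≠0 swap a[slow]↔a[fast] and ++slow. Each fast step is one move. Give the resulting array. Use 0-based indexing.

[3, 4, 3, 6, 7, 9, 0, 0, 0, 0, 0, 0, 0]

(s=0,f=0) a[fast]=0 → fast++
(s=0,f=1) a[fast]=3≠0 swap→a[0]=3 → slow++,fast++
(s=1,f=2) a[fast]=0 → fast++
(s=1,f=3) a[fast]=0 → fast++
(s=1,f=4) a[fast]=0 → fast++
(s=1,f=5) a[fast]=0 → fast++
(s=1,f=6) a[fast]=0 → fast++
(s=1,f=7) a[fast]=4≠0 swap→a[1]=4 → slow++,fast++
(s=2,f=8) a[fast]=3≠0 swap→a[2]=3 → slow++,fast++
(s=3,f=9) a[fast]=6≠0 swap→a[3]=6 → slow++,fast++
(s=4,f=10) a[fast]=7≠0 swap→a[4]=7 → slow++,fast++
(s=5,f=11) a[fast]=9≠0 swap→a[5]=9 → slow++,fast++
(s=6,f=12) a[fast]=0 → fast++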